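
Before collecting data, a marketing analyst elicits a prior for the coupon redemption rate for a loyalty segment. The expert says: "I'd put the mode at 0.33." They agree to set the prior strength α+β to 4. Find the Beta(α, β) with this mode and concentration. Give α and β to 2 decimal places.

For α,β > 1 the Beta mode is (α−1)/(α+β−2). With α+β = 4, the mode is (α−1)/2.
Set (α−1)/2 = 0.33 → α = 1 + 0.33·2 = 1.66.
β = 4 − α = 2.34.

α = 1.66, β = 2.34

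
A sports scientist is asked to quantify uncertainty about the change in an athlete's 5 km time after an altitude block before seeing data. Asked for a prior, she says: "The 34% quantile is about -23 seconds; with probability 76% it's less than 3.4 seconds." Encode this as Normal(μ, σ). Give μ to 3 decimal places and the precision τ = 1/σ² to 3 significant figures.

μ = -13.267, τ = 0.0018

For Normal(μ,σ), the p-quantile is μ + z_p·σ. Here z_{0.34} = -0.4125, z_{0.76} = 0.7063.
So -23 = μ − 0.4125σ and 3.4 = μ + 0.7063σ.
Subtracting: σ = (3.4 − -23)/(0.7063 − (-0.4125)) = 23.597.
Then μ = -23 − (-0.4125)·23.597 = -13.267.
Precision τ = 1/σ² = 1/23.6² = 0.0018.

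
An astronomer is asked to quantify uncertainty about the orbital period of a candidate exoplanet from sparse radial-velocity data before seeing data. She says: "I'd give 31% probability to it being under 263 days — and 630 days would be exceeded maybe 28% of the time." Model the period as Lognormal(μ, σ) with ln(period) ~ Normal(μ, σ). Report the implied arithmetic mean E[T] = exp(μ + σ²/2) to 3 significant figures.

If T ~ Lognormal(μ,σ) then ln T ~ Normal(μ,σ), so the p-quantile of ln T is μ + z_p·σ.
ln(263) = 5.572 and ln(630) = 6.446; z_{0.31} = -0.4959, z_{0.72} = 0.5828.
σ = (6.446 − 5.572)/(0.5828 − (-0.4959)) = 0.810.
μ = 5.572 − (-0.4959)·0.810 = 5.974.
E[T] = exp(μ + σ²/2) = exp(5.974 + 0.3279) = 545 days.

E[T] ≈ 545 days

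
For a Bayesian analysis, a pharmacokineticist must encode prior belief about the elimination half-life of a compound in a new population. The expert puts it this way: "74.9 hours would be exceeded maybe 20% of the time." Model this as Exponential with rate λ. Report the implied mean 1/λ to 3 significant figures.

mean ≈ 46.5 hours

P(T > 74.9) = e^(−λ·74.9) = 0.2, so λ = −ln(0.2)/74.9 = 0.0215.
Mean = 1/λ = 46.5 hours.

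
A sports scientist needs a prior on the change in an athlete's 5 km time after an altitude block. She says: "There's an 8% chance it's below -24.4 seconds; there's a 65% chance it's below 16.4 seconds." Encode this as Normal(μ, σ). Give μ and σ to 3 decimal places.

For Normal(μ,σ), the p-quantile is μ + z_p·σ. Here z_{0.08} = -1.405, z_{0.65} = 0.3853.
So -24.4 = μ − 1.405σ and 16.4 = μ + 0.3853σ.
Subtracting: σ = (16.4 − -24.4)/(0.3853 − (-1.405)) = 22.788.
Then μ = -24.4 − (-1.405)·22.788 = 7.619.

μ = 7.619, σ = 22.788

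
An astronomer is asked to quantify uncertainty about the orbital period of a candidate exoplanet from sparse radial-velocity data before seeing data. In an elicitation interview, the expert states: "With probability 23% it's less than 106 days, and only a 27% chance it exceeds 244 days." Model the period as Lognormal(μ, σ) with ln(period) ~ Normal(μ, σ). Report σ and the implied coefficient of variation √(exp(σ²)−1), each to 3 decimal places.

σ ≈ 0.617, CV ≈ 0.680

If T ~ Lognormal(μ,σ) then ln T ~ Normal(μ,σ), so the p-quantile of ln T is μ + z_p·σ.
ln(106) = 4.663 and ln(244) = 5.497; z_{0.23} = -0.7388, z_{0.73} = 0.6128.
σ = (5.497 − 4.663)/(0.6128 − (-0.7388)) = 0.617.
μ = 4.663 − (-0.7388)·0.617 = 5.119.
CV = √(exp(σ²)−1) = √(exp(0.3805)−1) = 0.680.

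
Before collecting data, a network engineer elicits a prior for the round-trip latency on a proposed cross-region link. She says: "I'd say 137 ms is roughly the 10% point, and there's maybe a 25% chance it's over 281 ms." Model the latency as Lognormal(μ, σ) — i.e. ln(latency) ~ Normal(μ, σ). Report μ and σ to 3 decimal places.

μ ≈ 5.391, σ ≈ 0.367

If T ~ Lognormal(μ,σ) then ln T ~ Normal(μ,σ), so the p-quantile of ln T is μ + z_p·σ.
ln(137) = 4.92 and ln(281) = 5.638; z_{0.1} = -1.282, z_{0.75} = 0.6745.
σ = (5.638 − 4.92)/(0.6745 − (-1.282)) = 0.367.
μ = 4.92 − (-1.282)·0.367 = 5.391.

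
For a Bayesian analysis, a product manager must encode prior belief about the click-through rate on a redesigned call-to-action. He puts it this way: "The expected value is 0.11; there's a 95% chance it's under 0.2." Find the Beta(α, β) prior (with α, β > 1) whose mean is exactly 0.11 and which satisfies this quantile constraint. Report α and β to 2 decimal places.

With mean 0.11 fixed, write α = 0.11s, β = 0.89s where s = α+β.
Need P(θ < 0.2) = 0.95 under Beta(0.11s, 0.89s). Normal approximation: (q−m)/√(m(1−m)/s) ≈ z_{0.95} = 1.64, so s ≈ 0.11·0.89·(1.64)²/(0.2−0.11)² = 32.7.
At s = 32.7: P(θ<0.2) ≈ 0.934. Adjusting to match 0.95 gives s ≈ 40.14.
So α = 0.11·40.14 ≈ 4.42, β = 0.89·40.14 ≈ 35.72.

α ≈ 4.42, β ≈ 35.72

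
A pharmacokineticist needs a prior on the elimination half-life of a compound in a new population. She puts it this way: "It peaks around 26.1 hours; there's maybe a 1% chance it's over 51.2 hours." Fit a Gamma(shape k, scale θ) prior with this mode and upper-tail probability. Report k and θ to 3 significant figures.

k ≈ 11.9, θ ≈ 2.4

Gamma(k,θ) with k>1 has mode (k−1)θ, so θ = 26.1/(k−1).
Need P(X < 51.2) = 0.99 with θ tied to k this way. Start at k = 2, θ = 26.1: P(X<51.2) ≈ 0.584.
Too low — raise k to concentrate. Iterating converges to k ≈ 11.9.
Then θ = 26.1/(11.9−1) ≈ 2.4.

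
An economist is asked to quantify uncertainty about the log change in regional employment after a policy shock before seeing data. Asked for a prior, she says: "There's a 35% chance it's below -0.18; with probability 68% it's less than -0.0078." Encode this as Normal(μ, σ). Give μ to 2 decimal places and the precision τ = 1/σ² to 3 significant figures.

μ = -0.10, τ = 24.5

For Normal(μ,σ), the p-quantile is μ + z_p·σ. Here z_{0.35} = -0.3853, z_{0.68} = 0.4677.
So -0.18 = μ − 0.3853σ and -0.0078 = μ + 0.4677σ.
Subtracting: σ = (-0.0078 − -0.18)/(0.4677 − (-0.3853)) = 0.20.
Then μ = -0.18 − (-0.3853)·0.20 = -0.10.
Precision τ = 1/σ² = 1/0.2019² = 24.5.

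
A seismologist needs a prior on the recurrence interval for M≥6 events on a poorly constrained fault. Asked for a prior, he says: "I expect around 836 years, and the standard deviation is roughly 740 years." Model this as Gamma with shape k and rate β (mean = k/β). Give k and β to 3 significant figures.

k ≈ 1.28, β ≈ 0.00153

For Gamma(k, rate β): mean = k/β, variance = k/β², so CV = 1/√k.
CV = SD/mean = 740/836 = 0.8852, hence k = 1/CV² = 1.28.
Then β = k/mean = 1.28/836 = 0.00153.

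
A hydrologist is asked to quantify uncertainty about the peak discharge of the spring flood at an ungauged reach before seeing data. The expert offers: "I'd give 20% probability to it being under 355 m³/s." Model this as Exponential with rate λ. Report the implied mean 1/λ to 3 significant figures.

P(T < 355.0) = 1 − e^(−λ·355.0) = 0.2, so λ = −ln(1−0.2)/355.0 = −ln(0.8)/355.0 = 0.000629.
Mean = 1/λ = 1590 m³/s.

mean ≈ 1590 m³/s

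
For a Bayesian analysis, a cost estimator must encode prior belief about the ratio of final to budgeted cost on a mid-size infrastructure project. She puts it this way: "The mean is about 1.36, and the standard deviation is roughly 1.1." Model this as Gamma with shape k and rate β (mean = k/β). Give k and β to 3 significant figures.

k ≈ 1.53, β ≈ 1.12

For Gamma(k, rate β): mean = k/β, variance = k/β², so CV = 1/√k.
CV = SD/mean = 1.1/1.36 = 0.8088, hence k = 1/CV² = 1.53.
Then β = k/mean = 1.53/1.36 = 1.12.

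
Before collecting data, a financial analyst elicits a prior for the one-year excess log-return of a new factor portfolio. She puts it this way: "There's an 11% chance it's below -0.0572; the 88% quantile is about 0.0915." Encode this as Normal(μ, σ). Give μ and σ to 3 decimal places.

μ = 0.019, σ = 0.062

For Normal(μ,σ), the p-quantile is μ + z_p·σ. Here z_{0.11} = -1.227, z_{0.88} = 1.175.
So -0.0572 = μ − 1.227σ and 0.0915 = μ + 1.175σ.
Subtracting: σ = (0.0915 − -0.0572)/(1.175 − (-1.227)) = 0.062.
Then μ = -0.0572 − (-1.227)·0.062 = 0.019.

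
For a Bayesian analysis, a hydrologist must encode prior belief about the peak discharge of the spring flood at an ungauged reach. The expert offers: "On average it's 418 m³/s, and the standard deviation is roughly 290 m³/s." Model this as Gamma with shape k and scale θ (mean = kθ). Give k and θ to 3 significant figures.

For Gamma(k, scale θ): mean = kθ, variance = kθ², so CV = 1/√k.
CV = SD/mean = 290/418 = 0.6938, hence k = 1/CV² = 2.08.
Then θ = mean/k = 418/2.08 = 201.

k ≈ 2.08, θ ≈ 201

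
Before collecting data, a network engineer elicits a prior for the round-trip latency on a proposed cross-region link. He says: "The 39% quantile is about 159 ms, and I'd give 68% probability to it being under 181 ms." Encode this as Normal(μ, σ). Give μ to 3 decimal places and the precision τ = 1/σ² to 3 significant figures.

For Normal(μ,σ), the p-quantile is μ + z_p·σ. Here z_{0.39} = -0.2793, z_{0.68} = 0.4677.
So 159 = μ − 0.2793σ and 181 = μ + 0.4677σ.
Subtracting: σ = (181 − 159)/(0.4677 − (-0.2793)) = 29.450.
Then μ = 159 − (-0.2793)·29.450 = 167.226.
Precision τ = 1/σ² = 1/29.45² = 0.00115.

μ = 167.226, τ = 0.00115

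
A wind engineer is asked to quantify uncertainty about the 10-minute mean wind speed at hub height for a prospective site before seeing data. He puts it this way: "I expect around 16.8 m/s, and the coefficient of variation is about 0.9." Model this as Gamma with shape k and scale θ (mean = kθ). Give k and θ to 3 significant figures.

For Gamma(k, scale θ): mean = kθ, variance = kθ², so CV = 1/√k.
CV = 0.9, hence k = 1/CV² = 1.23.
Then θ = mean/k = 16.8/1.23 = 13.6.

k ≈ 1.23, θ ≈ 13.6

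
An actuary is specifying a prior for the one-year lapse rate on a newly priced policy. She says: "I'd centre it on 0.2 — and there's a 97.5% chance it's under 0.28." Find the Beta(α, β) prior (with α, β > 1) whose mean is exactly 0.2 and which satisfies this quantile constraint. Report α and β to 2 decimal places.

α ≈ 21.63, β ≈ 86.53

With mean 0.2 fixed, write α = 0.2s, β = 0.8s where s = α+β.
Need P(θ < 0.28) = 0.975 under Beta(0.2s, 0.8s). Normal approximation: (q−m)/√(m(1−m)/s) ≈ z_{0.975} = 1.96, so s ≈ 0.2·0.8·(1.96)²/(0.28−0.2)² = 96.0.
At s = 96.0: P(θ<0.28) ≈ 0.968. Adjusting to match 0.975 gives s ≈ 108.17.
So α = 0.2·108.17 ≈ 21.63, β = 0.8·108.17 ≈ 86.53.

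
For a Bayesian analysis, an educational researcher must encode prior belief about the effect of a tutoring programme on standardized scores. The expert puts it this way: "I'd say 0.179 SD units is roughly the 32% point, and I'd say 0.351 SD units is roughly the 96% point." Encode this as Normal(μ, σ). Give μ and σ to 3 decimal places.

μ = 0.215, σ = 0.078

The p-quantile of Normal(μ,σ) is μ + z_p·σ, with z_{0.32} = -0.4677 and z_{0.96} = 1.751.
Eliminate σ: μ = (z₂·x₁ − z₁·x₂)/(z₂ − z₁) = (1.751·0.179 − (-0.4677)·0.351)/2.218 = 0.215.
Then σ = (x₂ − x₁)/(z₂ − z₁) = (0.351 − 0.179)/2.218 = 0.078.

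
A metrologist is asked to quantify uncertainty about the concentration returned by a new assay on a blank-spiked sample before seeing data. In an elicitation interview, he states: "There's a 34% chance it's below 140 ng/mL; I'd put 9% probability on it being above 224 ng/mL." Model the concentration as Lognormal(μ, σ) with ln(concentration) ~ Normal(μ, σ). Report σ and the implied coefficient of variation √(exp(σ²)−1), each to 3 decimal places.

If T ~ Lognormal(μ,σ) then ln T ~ Normal(μ,σ), so the p-quantile of ln T is μ + z_p·σ.
ln(140) = 4.942 and ln(224) = 5.412; z_{0.34} = -0.4125, z_{0.91} = 1.341.
σ = (5.412 − 4.942)/(1.341 − (-0.4125)) = 0.268.
μ = 4.942 − (-0.4125)·0.268 = 5.052.
CV = √(exp(σ²)−1) = √(exp(0.0719)−1) = 0.273.

σ ≈ 0.268, CV ≈ 0.273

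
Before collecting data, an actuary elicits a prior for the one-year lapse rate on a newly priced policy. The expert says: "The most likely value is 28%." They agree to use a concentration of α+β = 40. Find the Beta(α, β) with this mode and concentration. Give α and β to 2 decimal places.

α = 11.64, β = 28.36

For α,β > 1 the Beta mode is (α−1)/(α+β−2). With α+β = 40, the mode is (α−1)/38.
Set (α−1)/38 = 0.28 → α = 1 + 0.28·38 = 11.64.
β = 40 − α = 28.36.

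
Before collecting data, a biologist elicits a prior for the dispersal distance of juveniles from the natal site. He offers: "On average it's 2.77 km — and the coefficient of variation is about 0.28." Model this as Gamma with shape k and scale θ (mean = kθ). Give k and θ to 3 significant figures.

k ≈ 12.8, θ ≈ 0.217

For Gamma(k, scale θ): mean = kθ, variance = kθ², so CV = 1/√k.
CV = 0.28, hence k = 1/CV² = 12.8.
Then θ = mean/k = 2.77/12.8 = 0.217.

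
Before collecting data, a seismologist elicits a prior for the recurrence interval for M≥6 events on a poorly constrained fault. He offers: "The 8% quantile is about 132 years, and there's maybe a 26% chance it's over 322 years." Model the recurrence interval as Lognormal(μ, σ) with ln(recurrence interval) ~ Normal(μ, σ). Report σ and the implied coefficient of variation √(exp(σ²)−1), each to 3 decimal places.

σ ≈ 0.435, CV ≈ 0.457

If T ~ Lognormal(μ,σ) then ln T ~ Normal(μ,σ), so the p-quantile of ln T is μ + z_p·σ.
ln(132) = 4.883 and ln(322) = 5.775; z_{0.08} = -1.405, z_{0.74} = 0.6433.
σ = (5.775 − 4.883)/(0.6433 − (-1.405)) = 0.435.
μ = 4.883 − (-1.405)·0.435 = 5.494.
CV = √(exp(σ²)−1) = √(exp(0.1895)−1) = 0.457.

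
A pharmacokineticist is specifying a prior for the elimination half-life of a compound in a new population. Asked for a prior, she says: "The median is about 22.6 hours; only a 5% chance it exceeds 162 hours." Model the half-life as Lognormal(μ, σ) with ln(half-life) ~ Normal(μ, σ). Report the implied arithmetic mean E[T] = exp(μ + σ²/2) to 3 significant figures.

E[T] ≈ 46.3 hours

If T ~ Lognormal(μ,σ) then ln T ~ Normal(μ,σ), so the p-quantile of ln T is μ + z_p·σ.
ln(22.6) = 3.118 and ln(162) = 5.088; z_{0.5} = 0, z_{0.95} = 1.645.
σ = (5.088 − 3.118)/(1.645 − (0)) = 1.197.
μ = 3.118 − (0)·1.197 = 3.118.
E[T] = exp(μ + σ²/2) = exp(3.118 + 0.7170) = 46.3 hours.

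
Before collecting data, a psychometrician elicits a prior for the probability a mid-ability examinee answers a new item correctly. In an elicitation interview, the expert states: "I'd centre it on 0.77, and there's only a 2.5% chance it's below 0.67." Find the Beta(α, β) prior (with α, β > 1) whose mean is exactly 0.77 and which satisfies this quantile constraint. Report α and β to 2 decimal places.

α ≈ 58.83, β ≈ 17.57

With mean 0.77 fixed, write α = 0.77s, β = 0.23s where s = α+β.
Need P(θ < 0.67) = 0.025 under Beta(0.77s, 0.23s). Normal approximation: (q−m)/√(m(1−m)/s) ≈ z_{0.025} = -1.96, so s ≈ 0.77·0.23·(-1.96)²/(0.67−0.77)² = 68.0.
At s = 68.0: P(θ<0.67) ≈ 0.032. Adjusting to match 0.025 gives s ≈ 76.41.
So α = 0.77·76.41 ≈ 58.83, β = 0.23·76.41 ≈ 17.57.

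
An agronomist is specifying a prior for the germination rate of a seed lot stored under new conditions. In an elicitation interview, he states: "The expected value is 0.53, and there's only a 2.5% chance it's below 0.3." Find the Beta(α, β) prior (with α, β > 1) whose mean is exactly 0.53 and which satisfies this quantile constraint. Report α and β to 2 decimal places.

With mean 0.53 fixed, write α = 0.53s, β = 0.47s where s = α+β.
Need P(θ < 0.3) = 0.025 under Beta(0.53s, 0.47s). Normal approximation: (q−m)/√(m(1−m)/s) ≈ z_{0.025} = -1.96, so s ≈ 0.53·0.47·(-1.96)²/(0.3−0.53)² = 18.1.
At s = 18.1: P(θ<0.3) ≈ 0.022. Adjusting to match 0.025 gives s ≈ 17.11.
So α = 0.53·17.11 ≈ 9.07, β = 0.47·17.11 ≈ 8.04.

α ≈ 9.07, β ≈ 8.04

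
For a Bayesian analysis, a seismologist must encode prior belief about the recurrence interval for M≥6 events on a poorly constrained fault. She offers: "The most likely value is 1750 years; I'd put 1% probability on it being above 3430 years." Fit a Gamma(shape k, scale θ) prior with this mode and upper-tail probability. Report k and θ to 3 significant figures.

Gamma(k,θ) with k>1 has mode (k−1)θ, so θ = 1750/(k−1).
Need P(X < 3430) = 0.99 with θ tied to k this way. Start at k = 2, θ = 1750: P(X<3430) ≈ 0.583.
Too low — raise k to concentrate. Iterating converges to k ≈ 11.9.
Then θ = 1750/(11.9−1) ≈ 161.

k ≈ 11.9, θ ≈ 161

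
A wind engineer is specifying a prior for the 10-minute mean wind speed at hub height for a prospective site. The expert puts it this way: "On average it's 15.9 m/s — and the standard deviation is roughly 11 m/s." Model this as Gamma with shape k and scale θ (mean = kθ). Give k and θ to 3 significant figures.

k ≈ 2.09, θ ≈ 7.61

For Gamma(k, scale θ): mean = kθ, variance = kθ², so CV = 1/√k.
CV = SD/mean = 11/15.9 = 0.6918, hence k = 1/CV² = 2.09.
Then θ = mean/k = 15.9/2.09 = 7.61.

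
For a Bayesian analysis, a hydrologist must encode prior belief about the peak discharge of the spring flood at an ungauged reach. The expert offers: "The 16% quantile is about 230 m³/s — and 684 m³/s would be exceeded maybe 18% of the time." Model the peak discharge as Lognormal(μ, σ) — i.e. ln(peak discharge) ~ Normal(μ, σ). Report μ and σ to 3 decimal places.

If T ~ Lognormal(μ,σ) then ln T ~ Normal(μ,σ), so the p-quantile of ln T is μ + z_p·σ.
ln(230) = 5.438 and ln(684) = 6.528; z_{0.16} = -0.9945, z_{0.82} = 0.9154.
σ = (6.528 − 5.438)/(0.9154 − (-0.9945)) = 0.571.
μ = 5.438 − (-0.9945)·0.571 = 6.006.

μ ≈ 6.006, σ ≈ 0.571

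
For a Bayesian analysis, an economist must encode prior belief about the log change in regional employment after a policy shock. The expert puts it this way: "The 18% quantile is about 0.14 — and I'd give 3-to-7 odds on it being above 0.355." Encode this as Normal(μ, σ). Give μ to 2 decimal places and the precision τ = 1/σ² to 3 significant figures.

For Normal(μ,σ), the p-quantile is μ + z_p·σ. Here z_{0.18} = -0.9154, z_{0.7} = 0.5244.
So 0.14 = μ − 0.9154σ and 0.355 = μ + 0.5244σ.
Subtracting: σ = (0.355 − 0.14)/(0.5244 − (-0.9154)) = 0.15.
Then μ = 0.14 − (-0.9154)·0.15 = 0.28.
Precision τ = 1/σ² = 1/0.1493² = 44.8.

μ = 0.28, τ = 44.8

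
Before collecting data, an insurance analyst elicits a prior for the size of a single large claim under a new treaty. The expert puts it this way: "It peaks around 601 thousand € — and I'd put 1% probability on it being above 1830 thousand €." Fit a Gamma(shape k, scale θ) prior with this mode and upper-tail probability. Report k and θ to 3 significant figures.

Gamma(k,θ) with k>1 has mode (k−1)θ, so θ = 601/(k−1).
Need P(X < 1830) = 0.99 with θ tied to k this way. Start at k = 2, θ = 601: P(X<1830) ≈ 0.807.
Too low — raise k to concentrate. Iterating converges to k ≈ 4.62.
Then θ = 601/(4.62−1) ≈ 166.

k ≈ 4.62, θ ≈ 166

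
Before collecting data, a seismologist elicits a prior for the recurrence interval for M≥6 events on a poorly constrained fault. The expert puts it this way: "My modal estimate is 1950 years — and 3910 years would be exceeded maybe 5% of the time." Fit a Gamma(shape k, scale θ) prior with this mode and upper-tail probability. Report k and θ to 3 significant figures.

k ≈ 6.73, θ ≈ 341

Gamma(k,θ) with k>1 has mode (k−1)θ, so θ = 1950/(k−1).
Need P(X < 3910) = 0.95 with θ tied to k this way. Start at k = 2, θ = 1950: P(X<3910) ≈ 0.595.
Too low — raise k to concentrate. Iterating converges to k ≈ 6.73.
Then θ = 1950/(6.73−1) ≈ 341.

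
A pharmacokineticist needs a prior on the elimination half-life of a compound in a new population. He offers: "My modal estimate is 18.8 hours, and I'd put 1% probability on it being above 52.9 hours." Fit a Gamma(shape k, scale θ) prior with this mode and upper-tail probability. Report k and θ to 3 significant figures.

Gamma(k,θ) with k>1 has mode (k−1)θ, so θ = 18.8/(k−1).
Need P(X < 52.9) = 0.99 with θ tied to k this way. Start at k = 2, θ = 18.8: P(X<52.9) ≈ 0.771.
Too low — raise k to concentrate. Iterating converges to k ≈ 5.27.
Then θ = 18.8/(5.27−1) ≈ 4.4.

k ≈ 5.27, θ ≈ 4.4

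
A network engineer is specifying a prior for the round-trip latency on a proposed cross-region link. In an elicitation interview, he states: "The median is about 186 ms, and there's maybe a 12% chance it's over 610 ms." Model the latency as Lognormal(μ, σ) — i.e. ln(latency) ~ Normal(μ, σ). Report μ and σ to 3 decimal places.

μ ≈ 5.226, σ ≈ 1.011

If T ~ Lognormal(μ,σ) then ln T ~ Normal(μ,σ), so the p-quantile of ln T is μ + z_p·σ.
ln(186) = 5.226 and ln(610) = 6.413; z_{0.5} = 0, z_{0.88} = 1.175.
σ = (6.413 − 5.226)/(1.175 − (0)) = 1.011.
μ = 5.226 − (0)·1.011 = 5.226.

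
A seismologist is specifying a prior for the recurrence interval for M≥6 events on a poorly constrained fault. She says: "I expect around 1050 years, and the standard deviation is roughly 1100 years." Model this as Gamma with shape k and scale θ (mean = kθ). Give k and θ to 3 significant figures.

k ≈ 0.911, θ ≈ 1150

For Gamma(k, scale θ): mean = kθ, variance = kθ², so CV = 1/√k.
CV = SD/mean = 1100/1050 = 1.048, hence k = 1/CV² = 0.911.
Then θ = mean/k = 1050/0.911 = 1150.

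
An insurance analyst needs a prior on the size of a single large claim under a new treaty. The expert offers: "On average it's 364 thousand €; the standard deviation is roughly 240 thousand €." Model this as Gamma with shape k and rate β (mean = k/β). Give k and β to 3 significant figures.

For Gamma(k, rate β): mean = k/β, variance = k/β², so CV = 1/√k.
CV = SD/mean = 240/364 = 0.6593, hence k = 1/CV² = 2.3.
Then β = k/mean = 2.3/364 = 0.00632.

k ≈ 2.3, β ≈ 0.00632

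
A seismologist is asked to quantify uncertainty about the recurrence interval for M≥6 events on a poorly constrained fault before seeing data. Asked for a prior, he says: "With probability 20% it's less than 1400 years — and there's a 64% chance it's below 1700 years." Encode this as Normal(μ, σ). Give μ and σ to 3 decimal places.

μ = 1610.391, σ = 249.983

For Normal(μ,σ), the p-quantile is μ + z_p·σ. Here z_{0.2} = -0.8416, z_{0.64} = 0.3585.
So 1400 = μ − 0.8416σ and 1700 = μ + 0.3585σ.
Subtracting: σ = (1700 − 1400)/(0.3585 − (-0.8416)) = 249.983.
Then μ = 1400 − (-0.8416)·249.983 = 1610.391.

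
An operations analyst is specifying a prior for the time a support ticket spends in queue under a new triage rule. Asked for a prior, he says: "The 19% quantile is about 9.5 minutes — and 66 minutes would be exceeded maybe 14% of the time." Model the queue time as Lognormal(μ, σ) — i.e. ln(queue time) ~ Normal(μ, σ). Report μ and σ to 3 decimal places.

μ ≈ 3.120, σ ≈ 0.990

If T ~ Lognormal(μ,σ) then ln T ~ Normal(μ,σ), so the p-quantile of ln T is μ + z_p·σ.
ln(9.5) = 2.251 and ln(66) = 4.19; z_{0.19} = -0.8779, z_{0.86} = 1.08.
σ = (4.19 − 2.251)/(1.08 − (-0.8779)) = 0.990.
μ = 2.251 − (-0.8779)·0.990 = 3.120.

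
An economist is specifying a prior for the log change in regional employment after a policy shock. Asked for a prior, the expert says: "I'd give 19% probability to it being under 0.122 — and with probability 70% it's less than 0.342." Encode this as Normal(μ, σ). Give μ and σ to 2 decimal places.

For Normal(μ,σ), the p-quantile is μ + z_p·σ. Here z_{0.19} = -0.8779, z_{0.7} = 0.5244.
So 0.122 = μ − 0.8779σ and 0.342 = μ + 0.5244σ.
Subtracting: σ = (0.342 − 0.122)/(0.5244 − (-0.8779)) = 0.16.
Then μ = 0.122 − (-0.8779)·0.16 = 0.26.

μ = 0.26, σ = 0.16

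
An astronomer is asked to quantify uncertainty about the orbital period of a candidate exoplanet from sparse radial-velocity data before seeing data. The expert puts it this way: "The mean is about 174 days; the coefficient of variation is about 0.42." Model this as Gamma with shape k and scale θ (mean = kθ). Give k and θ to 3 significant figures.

For Gamma(k, scale θ): mean = kθ, variance = kθ², so CV = 1/√k.
CV = 0.42, hence k = 1/CV² = 5.67.
Then θ = mean/k = 174/5.67 = 30.7.

k ≈ 5.67, θ ≈ 30.7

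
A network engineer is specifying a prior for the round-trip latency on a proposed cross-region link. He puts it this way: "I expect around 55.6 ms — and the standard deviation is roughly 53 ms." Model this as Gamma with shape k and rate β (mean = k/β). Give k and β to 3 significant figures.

For Gamma(k, rate β): mean = k/β, variance = k/β², so CV = 1/√k.
CV = SD/mean = 53/55.6 = 0.9532, hence k = 1/CV² = 1.1.
Then β = k/mean = 1.1/55.6 = 0.0198.

k ≈ 1.1, β ≈ 0.0198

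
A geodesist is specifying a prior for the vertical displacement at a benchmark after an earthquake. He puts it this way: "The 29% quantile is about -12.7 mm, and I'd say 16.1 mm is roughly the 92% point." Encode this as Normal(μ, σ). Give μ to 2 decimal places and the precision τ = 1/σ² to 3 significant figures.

μ = -4.56, τ = 0.00462

The p-quantile of Normal(μ,σ) is μ + z_p·σ, with z_{0.29} = -0.5534 and z_{0.92} = 1.405.
Eliminate σ: μ = (z₂·x₁ − z₁·x₂)/(z₂ − z₁) = (1.405·-12.7 − (-0.5534)·16.1)/1.958 = -4.56.
Then σ = (x₂ − x₁)/(z₂ − z₁) = (16.1 − -12.7)/1.958 = 14.71.
Precision τ = 1/σ² = 1/14.71² = 0.00462.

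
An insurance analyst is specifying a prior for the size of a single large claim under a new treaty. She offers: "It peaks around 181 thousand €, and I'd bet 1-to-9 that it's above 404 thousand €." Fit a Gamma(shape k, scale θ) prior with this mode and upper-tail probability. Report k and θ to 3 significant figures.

k ≈ 3.98, θ ≈ 60.7

Gamma(k,θ) with k>1 has mode (k−1)θ, so θ = 181/(k−1).
Need P(X < 404) = 0.9 with θ tied to k this way. Start at k = 2, θ = 181: P(X<404) ≈ 0.653.
Too low — raise k to concentrate. Iterating converges to k ≈ 3.98.
Then θ = 181/(3.98−1) ≈ 60.7.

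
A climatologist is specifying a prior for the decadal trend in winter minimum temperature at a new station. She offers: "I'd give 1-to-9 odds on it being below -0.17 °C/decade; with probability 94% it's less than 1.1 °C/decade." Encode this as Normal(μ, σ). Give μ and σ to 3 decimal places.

μ = 0.404, σ = 0.448

For Normal(μ,σ), the p-quantile is μ + z_p·σ. Here z_{0.1} = -1.282, z_{0.94} = 1.555.
So -0.17 = μ − 1.282σ and 1.1 = μ + 1.555σ.
Subtracting: σ = (1.1 − -0.17)/(1.555 − (-1.282)) = 0.448.
Then μ = -0.17 − (-1.282)·0.448 = 0.404.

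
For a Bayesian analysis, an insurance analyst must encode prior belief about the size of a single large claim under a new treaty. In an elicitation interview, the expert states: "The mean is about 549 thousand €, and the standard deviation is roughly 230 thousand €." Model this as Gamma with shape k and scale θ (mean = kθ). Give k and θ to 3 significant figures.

For Gamma(k, scale θ): mean = kθ, variance = kθ², so CV = 1/√k.
CV = SD/mean = 230/549 = 0.4189, hence k = 1/CV² = 5.7.
Then θ = mean/k = 549/5.7 = 96.4.

k ≈ 5.7, θ ≈ 96.4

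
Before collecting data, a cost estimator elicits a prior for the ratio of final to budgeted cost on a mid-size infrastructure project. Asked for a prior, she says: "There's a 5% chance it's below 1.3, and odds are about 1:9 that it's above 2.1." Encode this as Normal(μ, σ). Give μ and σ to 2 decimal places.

The p-quantile of Normal(μ,σ) is μ + z_p·σ, with z_{0.05} = -1.645 and z_{0.9} = 1.282.
Eliminate σ: μ = (z₂·x₁ − z₁·x₂)/(z₂ − z₁) = (1.282·1.3 − (-1.645)·2.1)/2.926 = 1.75.
Then σ = (x₂ − x₁)/(z₂ − z₁) = (2.1 − 1.3)/2.926 = 0.27.

μ = 1.75, σ = 0.27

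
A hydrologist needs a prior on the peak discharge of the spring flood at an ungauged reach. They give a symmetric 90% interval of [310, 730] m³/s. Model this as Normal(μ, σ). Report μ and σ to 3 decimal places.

A symmetric 90% interval runs μ ± z·σ with z = 1.645.
Half-width = 210, so σ = 210/1.645 = 127.671.
μ is the interval midpoint, 520.000.

μ = 520.000, σ = 127.671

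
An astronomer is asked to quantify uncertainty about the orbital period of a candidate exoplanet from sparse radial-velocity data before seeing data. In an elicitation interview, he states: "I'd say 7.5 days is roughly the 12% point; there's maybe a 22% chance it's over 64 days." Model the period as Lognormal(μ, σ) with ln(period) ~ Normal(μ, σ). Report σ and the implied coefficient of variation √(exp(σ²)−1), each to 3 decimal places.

If T ~ Lognormal(μ,σ) then ln T ~ Normal(μ,σ), so the p-quantile of ln T is μ + z_p·σ.
ln(7.5) = 2.015 and ln(64) = 4.159; z_{0.12} = -1.175, z_{0.78} = 0.7722.
σ = (4.159 − 2.015)/(0.7722 − (-1.175)) = 1.101.
μ = 2.015 − (-1.175)·1.101 = 3.309.
CV = √(exp(σ²)−1) = √(exp(1.2124)−1) = 1.537.

σ ≈ 1.101, CV ≈ 1.537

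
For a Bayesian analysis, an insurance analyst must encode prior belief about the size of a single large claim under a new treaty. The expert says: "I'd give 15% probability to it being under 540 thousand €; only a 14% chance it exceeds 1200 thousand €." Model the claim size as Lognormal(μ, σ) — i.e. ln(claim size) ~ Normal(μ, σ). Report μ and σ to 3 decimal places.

μ ≈ 6.683, σ ≈ 0.377

If T ~ Lognormal(μ,σ) then ln T ~ Normal(μ,σ), so the p-quantile of ln T is μ + z_p·σ.
ln(540) = 6.292 and ln(1200) = 7.09; z_{0.15} = -1.036, z_{0.86} = 1.08.
σ = (7.09 − 6.292)/(1.08 − (-1.036)) = 0.377.
μ = 6.292 − (-1.036)·0.377 = 6.683.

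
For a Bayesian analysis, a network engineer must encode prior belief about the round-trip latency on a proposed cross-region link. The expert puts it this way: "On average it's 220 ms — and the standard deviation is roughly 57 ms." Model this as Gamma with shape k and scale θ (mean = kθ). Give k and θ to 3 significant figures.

For Gamma(k, scale θ): mean = kθ, variance = kθ², so CV = 1/√k.
CV = SD/mean = 57/220 = 0.2591, hence k = 1/CV² = 14.9.
Then θ = mean/k = 220/14.9 = 14.8.

k ≈ 14.9, θ ≈ 14.8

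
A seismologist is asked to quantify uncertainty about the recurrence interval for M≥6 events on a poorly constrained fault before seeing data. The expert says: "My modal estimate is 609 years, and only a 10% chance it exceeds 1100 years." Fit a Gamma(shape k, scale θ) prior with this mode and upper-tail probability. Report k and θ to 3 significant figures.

Gamma(k,θ) with k>1 has mode (k−1)θ, so θ = 609/(k−1).
Need P(X < 1100) = 0.9 with θ tied to k this way. Start at k = 2, θ = 609: P(X<1100) ≈ 0.539.
Too low — raise k to concentrate. Iterating converges to k ≈ 6.45.
Then θ = 609/(6.45−1) ≈ 112.

k ≈ 6.45, θ ≈ 112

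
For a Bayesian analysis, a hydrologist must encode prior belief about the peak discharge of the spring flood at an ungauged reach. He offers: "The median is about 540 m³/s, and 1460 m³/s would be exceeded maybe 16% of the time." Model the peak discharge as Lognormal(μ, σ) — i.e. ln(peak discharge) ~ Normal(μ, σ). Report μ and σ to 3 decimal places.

μ ≈ 6.292, σ ≈ 1.000

If T ~ Lognormal(μ,σ) then ln T ~ Normal(μ,σ), so the p-quantile of ln T is μ + z_p·σ.
ln(540) = 6.292 and ln(1460) = 7.286; z_{0.5} = 0, z_{0.84} = 0.9945.
σ = (7.286 − 6.292)/(0.9945 − (0)) = 1.000.
μ = 6.292 − (0)·1.000 = 6.292.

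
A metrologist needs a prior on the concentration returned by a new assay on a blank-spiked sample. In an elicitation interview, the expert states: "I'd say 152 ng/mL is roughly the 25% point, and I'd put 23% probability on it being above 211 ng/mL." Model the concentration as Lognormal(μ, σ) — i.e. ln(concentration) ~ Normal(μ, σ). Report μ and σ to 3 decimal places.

If T ~ Lognormal(μ,σ) then ln T ~ Normal(μ,σ), so the p-quantile of ln T is μ + z_p·σ.
ln(152) = 5.024 and ln(211) = 5.352; z_{0.25} = -0.6745, z_{0.77} = 0.7388.
σ = (5.352 − 5.024)/(0.7388 − (-0.6745)) = 0.232.
μ = 5.024 − (-0.6745)·0.232 = 5.180.

μ ≈ 5.180, σ ≈ 0.232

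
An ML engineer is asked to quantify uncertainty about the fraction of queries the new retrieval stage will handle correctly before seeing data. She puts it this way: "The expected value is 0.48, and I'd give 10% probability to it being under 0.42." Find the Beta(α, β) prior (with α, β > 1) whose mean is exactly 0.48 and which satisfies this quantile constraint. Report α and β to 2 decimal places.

With mean 0.48 fixed, write α = 0.48s, β = 0.52s where s = α+β.
Need P(θ < 0.42) = 0.1 under Beta(0.48s, 0.52s). Normal approximation: (q−m)/√(m(1−m)/s) ≈ z_{0.1} = -1.28, so s ≈ 0.48·0.52·(-1.28)²/(0.42−0.48)² = 113.9.
At s = 113.9: P(θ<0.42) ≈ 0.099. Adjusting to match 0.1 gives s ≈ 113.25.
So α = 0.48·113.25 ≈ 54.36, β = 0.52·113.25 ≈ 58.89.

α ≈ 54.36, β ≈ 58.89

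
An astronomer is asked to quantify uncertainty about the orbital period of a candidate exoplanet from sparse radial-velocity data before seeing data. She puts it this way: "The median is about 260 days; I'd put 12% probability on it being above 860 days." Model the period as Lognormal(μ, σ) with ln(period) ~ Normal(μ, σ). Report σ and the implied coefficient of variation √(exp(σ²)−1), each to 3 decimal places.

If T ~ Lognormal(μ,σ) then ln T ~ Normal(μ,σ), so the p-quantile of ln T is μ + z_p·σ.
ln(260) = 5.561 and ln(860) = 6.757; z_{0.5} = 0, z_{0.88} = 1.175.
σ = (6.757 − 5.561)/(1.175 − (0)) = 1.018.
μ = 5.561 − (0)·1.018 = 5.561.
CV = √(exp(σ²)−1) = √(exp(1.0365)−1) = 1.349.

σ ≈ 1.018, CV ≈ 1.349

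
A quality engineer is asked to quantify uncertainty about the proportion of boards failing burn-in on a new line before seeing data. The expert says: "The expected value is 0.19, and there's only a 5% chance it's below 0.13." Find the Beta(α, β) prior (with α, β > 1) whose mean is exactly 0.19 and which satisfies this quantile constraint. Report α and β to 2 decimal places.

α ≈ 19.36, β ≈ 82.53

With mean 0.19 fixed, write α = 0.19s, β = 0.81s where s = α+β.
Need P(θ < 0.13) = 0.05 under Beta(0.19s, 0.81s). Normal approximation: (q−m)/√(m(1−m)/s) ≈ z_{0.05} = -1.64, so s ≈ 0.19·0.81·(-1.64)²/(0.13−0.19)² = 115.7.
At s = 115.7: P(θ<0.13) ≈ 0.039. Adjusting to match 0.05 gives s ≈ 101.89.
So α = 0.19·101.89 ≈ 19.36, β = 0.81·101.89 ≈ 82.53.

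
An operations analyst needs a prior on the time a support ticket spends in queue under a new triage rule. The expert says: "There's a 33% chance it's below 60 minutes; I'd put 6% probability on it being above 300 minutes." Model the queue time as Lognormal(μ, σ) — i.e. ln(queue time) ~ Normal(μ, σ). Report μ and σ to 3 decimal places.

μ ≈ 4.449, σ ≈ 0.807

If T ~ Lognormal(μ,σ) then ln T ~ Normal(μ,σ), so the p-quantile of ln T is μ + z_p·σ.
ln(60) = 4.094 and ln(300) = 5.704; z_{0.33} = -0.4399, z_{0.94} = 1.555.
σ = (5.704 − 4.094)/(1.555 − (-0.4399)) = 0.807.
μ = 4.094 − (-0.4399)·0.807 = 4.449.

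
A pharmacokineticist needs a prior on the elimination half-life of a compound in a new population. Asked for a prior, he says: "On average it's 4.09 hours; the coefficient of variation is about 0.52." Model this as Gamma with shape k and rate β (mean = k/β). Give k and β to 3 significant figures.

For Gamma(k, rate β): mean = k/β, variance = k/β², so CV = 1/√k.
CV = 0.52, hence k = 1/CV² = 3.7.
Then β = k/mean = 3.7/4.09 = 0.904.

k ≈ 3.7, β ≈ 0.904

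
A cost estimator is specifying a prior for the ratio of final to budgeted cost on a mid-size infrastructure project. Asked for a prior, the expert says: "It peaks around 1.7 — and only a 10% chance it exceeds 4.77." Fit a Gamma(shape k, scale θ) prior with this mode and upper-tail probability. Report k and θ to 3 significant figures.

Gamma(k,θ) with k>1 has mode (k−1)θ, so θ = 1.7/(k−1).
Need P(X < 4.77) = 0.9 with θ tied to k this way. Start at k = 2, θ = 1.7: P(X<4.77) ≈ 0.770.
Too low — raise k to concentrate. Iterating converges to k ≈ 2.79.
Then θ = 1.7/(2.79−1) ≈ 0.947.

k ≈ 2.79, θ ≈ 0.947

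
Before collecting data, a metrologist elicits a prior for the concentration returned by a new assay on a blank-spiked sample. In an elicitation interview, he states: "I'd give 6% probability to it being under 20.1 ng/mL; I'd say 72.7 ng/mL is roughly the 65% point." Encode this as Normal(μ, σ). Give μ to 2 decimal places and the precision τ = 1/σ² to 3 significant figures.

μ = 62.25, τ = 0.00136

The p-quantile of Normal(μ,σ) is μ + z_p·σ, with z_{0.06} = -1.555 and z_{0.65} = 0.3853.
Eliminate σ: μ = (z₂·x₁ − z₁·x₂)/(z₂ − z₁) = (0.3853·20.1 − (-1.555)·72.7)/1.94 = 62.25.
Then σ = (x₂ − x₁)/(z₂ − z₁) = (72.7 − 20.1)/1.94 = 27.11.
Precision τ = 1/σ² = 1/27.11² = 0.00136.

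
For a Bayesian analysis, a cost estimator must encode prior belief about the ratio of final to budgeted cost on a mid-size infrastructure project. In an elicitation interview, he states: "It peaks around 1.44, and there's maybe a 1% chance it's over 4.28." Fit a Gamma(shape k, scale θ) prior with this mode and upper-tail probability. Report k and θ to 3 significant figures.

Gamma(k,θ) with k>1 has mode (k−1)θ, so θ = 1.44/(k−1).
Need P(X < 4.28) = 0.99 with θ tied to k this way. Start at k = 2, θ = 1.44: P(X<4.28) ≈ 0.797.
Too low — raise k to concentrate. Iterating converges to k ≈ 4.8.
Then θ = 1.44/(4.8−1) ≈ 0.379.

k ≈ 4.8, θ ≈ 0.379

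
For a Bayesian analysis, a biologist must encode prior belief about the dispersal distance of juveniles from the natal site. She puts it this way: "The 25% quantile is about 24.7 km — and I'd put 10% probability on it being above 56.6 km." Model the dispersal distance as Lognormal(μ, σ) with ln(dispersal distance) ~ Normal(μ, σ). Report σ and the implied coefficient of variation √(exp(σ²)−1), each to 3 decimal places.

σ ≈ 0.424, CV ≈ 0.444

If T ~ Lognormal(μ,σ) then ln T ~ Normal(μ,σ), so the p-quantile of ln T is μ + z_p·σ.
ln(24.7) = 3.207 and ln(56.6) = 4.036; z_{0.25} = -0.6745, z_{0.9} = 1.282.
σ = (4.036 − 3.207)/(1.282 − (-0.6745)) = 0.424.
μ = 3.207 − (-0.6745)·0.424 = 3.493.
CV = √(exp(σ²)−1) = √(exp(0.1797)−1) = 0.444.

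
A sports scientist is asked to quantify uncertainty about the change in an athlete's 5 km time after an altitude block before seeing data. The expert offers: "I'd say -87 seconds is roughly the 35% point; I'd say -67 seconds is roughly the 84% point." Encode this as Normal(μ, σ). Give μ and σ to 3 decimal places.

For Normal(μ,σ), the p-quantile is μ + z_p·σ. Here z_{0.35} = -0.3853, z_{0.84} = 0.9945.
So -87 = μ − 0.3853σ and -67 = μ + 0.9945σ.
Subtracting: σ = (-67 − -87)/(0.9945 − (-0.3853)) = 14.495.
Then μ = -87 − (-0.3853)·14.495 = -81.415.

μ = -81.415, σ = 14.495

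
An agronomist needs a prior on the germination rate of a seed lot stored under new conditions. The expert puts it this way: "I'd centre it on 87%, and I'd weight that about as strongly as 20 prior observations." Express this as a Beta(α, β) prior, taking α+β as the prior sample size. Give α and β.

Under the effective-sample-size interpretation, Beta(α, β) has prior mean α/(α+β) and prior sample size α+β.
So α+β = 20 and α/(α+β) = 0.87, giving α = 0.87·20 = 17.4 and β = 20 − 17.4 = 2.6.

α = 17.4, β = 2.6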